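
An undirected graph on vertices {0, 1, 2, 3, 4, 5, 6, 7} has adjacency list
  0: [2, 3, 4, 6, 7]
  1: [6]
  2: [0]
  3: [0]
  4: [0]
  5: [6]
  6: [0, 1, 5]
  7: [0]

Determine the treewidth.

1

A width-1 tree decomposition is:
Bags: B1 = {0, 6}  B2 = {0, 2}  B3 = {0, 7}  B4 = {5, 6}  B5 = {0, 4}  B6 = {1, 6}  B7 = {0, 3}
Tree: B1–B2, B2–B3, B1–B4, B3–B5, B1–B6, B1–B7
Each bag holds 2 vertices, so the decomposition has width 1, which upper-bounds the treewidth. G has an edge, so its treewidth is at least 1. Combining the bounds, tw(G) = 1.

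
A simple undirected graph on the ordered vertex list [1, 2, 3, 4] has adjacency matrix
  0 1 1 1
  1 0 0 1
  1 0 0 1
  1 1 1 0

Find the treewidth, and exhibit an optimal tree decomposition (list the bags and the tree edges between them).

Each bag holds 3 vertices, so the decomposition has width 2, which upper-bounds the treewidth. On the other hand G contains the 3-clique {1, 2, 4}. A clique must lie in a single bag of any decomposition, so no decomposition can have width below 2. The upper and lower bounds meet at 2, so that is the treewidth.

Treewidth 2.
Bags: B1 = {1, 3, 4}  B2 = {1, 2, 4}
Tree: B1–B2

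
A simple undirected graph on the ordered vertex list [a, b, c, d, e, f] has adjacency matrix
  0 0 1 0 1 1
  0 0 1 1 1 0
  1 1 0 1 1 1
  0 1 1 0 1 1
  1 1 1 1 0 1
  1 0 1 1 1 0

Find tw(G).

A width-3 tree decomposition is:
Bags: B1 = {b, c, d, e}  B2 = {c, d, e, f}  B3 = {a, c, e, f}
Tree: B1–B2, B2–B3
Each bag holds 4 vertices, so the decomposition has width 3, which upper-bounds the treewidth. Conversely, {c, d, e, f} is a clique of size 4, and the vertices of any clique must share a bag in every tree decomposition; so some bag has ≥ 4 vertices and tw(G) ≥ 3. Therefore the treewidth is 3.

3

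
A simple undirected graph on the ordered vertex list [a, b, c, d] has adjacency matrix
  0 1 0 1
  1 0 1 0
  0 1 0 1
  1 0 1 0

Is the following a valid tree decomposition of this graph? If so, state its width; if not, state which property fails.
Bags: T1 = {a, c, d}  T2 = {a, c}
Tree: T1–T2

No — vertex b appears in no bag.

A tree decomposition must satisfy three properties: every vertex lies in some bag; for every edge, both endpoints lie together in some bag; and for every vertex, the bags containing it form a connected subtree. Here vertex b appears in no bag, so the decomposition is invalid.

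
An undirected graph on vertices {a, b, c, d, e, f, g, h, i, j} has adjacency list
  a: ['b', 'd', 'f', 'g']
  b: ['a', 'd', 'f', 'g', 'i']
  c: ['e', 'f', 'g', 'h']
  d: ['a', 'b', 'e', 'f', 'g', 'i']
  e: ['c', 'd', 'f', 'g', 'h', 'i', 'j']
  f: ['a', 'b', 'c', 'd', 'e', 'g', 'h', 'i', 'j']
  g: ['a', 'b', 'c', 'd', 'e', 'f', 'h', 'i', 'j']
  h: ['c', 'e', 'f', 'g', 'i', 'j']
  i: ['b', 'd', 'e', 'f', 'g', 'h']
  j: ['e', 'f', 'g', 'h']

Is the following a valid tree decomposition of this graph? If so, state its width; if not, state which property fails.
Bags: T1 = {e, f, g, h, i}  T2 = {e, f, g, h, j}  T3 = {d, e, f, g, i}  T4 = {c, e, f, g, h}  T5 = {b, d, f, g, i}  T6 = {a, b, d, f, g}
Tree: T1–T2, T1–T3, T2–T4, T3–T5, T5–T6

Yes; width 4.

Checking the three conditions: (i) the bags cover all of {a, b, c, d, e, f, g, h, i, j}; (ii) for each edge, some bag contains both endpoints; (iii) the bags containing any fixed vertex form a subtree. All hold, so the decomposition is valid with width 5 − 1 = 4.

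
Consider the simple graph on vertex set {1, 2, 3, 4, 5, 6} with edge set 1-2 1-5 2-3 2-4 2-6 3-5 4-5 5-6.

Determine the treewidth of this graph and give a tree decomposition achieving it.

Every bag has size at most 3, so the width is 3 − 1 = 2 and tw(G) ≤ 2. Since 5–3–2–6–5 is a cycle in G, G is not acyclic. Forests are exactly the graphs of treewidth ≤ 1, so tw(G) ≥ 2. Combining the bounds, tw(G) = 2.

Treewidth 2.
One such decomposition:
Bags: B1 = {2, 3, 5}  B2 = {2, 5, 6}  B3 = {1, 2, 5}  B4 = {2, 4, 5}
Tree: B1–B2, B2–B3, B3–B4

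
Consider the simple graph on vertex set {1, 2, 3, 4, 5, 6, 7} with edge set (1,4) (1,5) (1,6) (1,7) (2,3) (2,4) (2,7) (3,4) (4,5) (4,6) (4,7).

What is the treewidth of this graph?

2

A width-2 tree decomposition is:
Bags: B1 = {2, 4, 7}  B2 = {1, 4, 7}  B3 = {2, 3, 4}  B4 = {1, 4, 5}  B5 = {1, 4, 6}
Tree: B1–B2, B1–B3, B2–B4, B2–B5
Every bag has size at most 3, so the width is 3 − 1 = 2 and tw(G) ≤ 2. For the lower bound, the 3 vertices {1, 4, 5} are pairwise adjacent, and any tree decomposition puts a clique entirely inside one bag — forcing width ≥ 2. Hence tw(G) = 2 exactly.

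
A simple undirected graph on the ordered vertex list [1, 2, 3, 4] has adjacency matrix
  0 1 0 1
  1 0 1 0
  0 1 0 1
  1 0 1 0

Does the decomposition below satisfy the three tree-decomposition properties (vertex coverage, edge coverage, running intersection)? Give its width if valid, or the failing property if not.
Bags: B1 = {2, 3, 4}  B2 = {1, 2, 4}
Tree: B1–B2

Yes; width 2.

Vertex coverage: the bags together contain {1, 2, 3, 4}, the full vertex set. Edge coverage: each edge of G has both endpoints in at least one bag. Running intersection: for every vertex, the bags containing it form a connected subtree. All three properties hold, so this is a valid tree decomposition of width max|bag| − 1 = 2, and hence tw(G) ≤ 2.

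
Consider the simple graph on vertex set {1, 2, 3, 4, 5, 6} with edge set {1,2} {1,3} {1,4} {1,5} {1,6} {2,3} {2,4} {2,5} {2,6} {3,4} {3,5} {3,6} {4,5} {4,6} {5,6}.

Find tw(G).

A width-5 tree decomposition is:
Bags: B1 = {1, 2, 3, 4, 5, 6}
Tree: (single bag)
With just one bag of size 6, the width is 6 − 1 = 5, so tw(G) ≤ 5. For the lower bound, the 6 vertices {1, 2, 3, 4, 5, 6} are pairwise adjacent, and any tree decomposition puts a clique entirely inside one bag — forcing width ≥ 5. Hence tw(G) = 5 exactly.

5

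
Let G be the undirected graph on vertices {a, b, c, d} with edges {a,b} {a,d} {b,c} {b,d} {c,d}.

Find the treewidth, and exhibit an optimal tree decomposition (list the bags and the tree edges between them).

Treewidth 2.
Bags: B1 = {b, c, d}  B2 = {a, b, d}
Tree: B1–B2

The largest bag has 3 vertices, giving width 2; this decomposition certifies tw(G) ≤ 2. Conversely, {b, c, d} is a clique of size 3, and the vertices of any clique must share a bag in every tree decomposition; so some bag has ≥ 3 vertices and tw(G) ≥ 2. Combining the bounds, tw(G) = 2.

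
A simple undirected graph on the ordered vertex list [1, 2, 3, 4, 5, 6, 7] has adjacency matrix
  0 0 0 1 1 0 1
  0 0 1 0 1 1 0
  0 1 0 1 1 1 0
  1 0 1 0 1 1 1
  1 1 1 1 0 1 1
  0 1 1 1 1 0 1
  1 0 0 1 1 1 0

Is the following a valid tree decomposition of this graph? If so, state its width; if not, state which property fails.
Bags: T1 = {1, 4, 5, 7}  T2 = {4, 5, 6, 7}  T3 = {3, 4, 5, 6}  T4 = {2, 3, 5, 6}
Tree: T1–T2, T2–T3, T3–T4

Vertex coverage: the bags together contain {1, 2, 3, 4, 5, 6, 7}, the full vertex set. Edge coverage: each edge of G has both endpoints in at least one bag. Running intersection: for every vertex, the bags containing it form a connected subtree. All three properties hold, so this is a valid tree decomposition of width max|bag| − 1 = 3, and hence tw(G) ≤ 3.

Yes; width 3.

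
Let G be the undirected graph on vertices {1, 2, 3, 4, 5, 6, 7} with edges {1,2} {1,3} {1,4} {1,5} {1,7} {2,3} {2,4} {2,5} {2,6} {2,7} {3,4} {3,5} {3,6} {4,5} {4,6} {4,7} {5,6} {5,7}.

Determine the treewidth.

A width-4 tree decomposition is:
Bags: B1 = {2, 3, 4, 5, 6}  B2 = {1, 2, 3, 4, 5}  B3 = {1, 2, 4, 5, 7}
Tree: B1–B2, B2–B3
Every bag has size at most 5, so the width is 5 − 1 = 4 and tw(G) ≤ 4. On the other hand G contains the 5-clique {1, 2, 3, 4, 5}. A clique must lie in a single bag of any decomposition, so no decomposition can have width below 4. Hence tw(G) = 4 exactly.

4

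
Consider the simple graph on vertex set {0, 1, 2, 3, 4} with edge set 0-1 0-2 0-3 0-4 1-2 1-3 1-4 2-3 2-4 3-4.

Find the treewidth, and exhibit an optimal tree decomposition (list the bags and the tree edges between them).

A single bag containing all 5 vertices is trivially a valid decomposition of width 4. For the lower bound, the 5 vertices {0, 1, 2, 3, 4} are pairwise adjacent, and any tree decomposition puts a clique entirely inside one bag — forcing width ≥ 4. Therefore the treewidth is 4.

Treewidth 4.
One optimal decomposition is:
Bags: B1 = {0, 1, 2, 3, 4}
Tree: (single bag)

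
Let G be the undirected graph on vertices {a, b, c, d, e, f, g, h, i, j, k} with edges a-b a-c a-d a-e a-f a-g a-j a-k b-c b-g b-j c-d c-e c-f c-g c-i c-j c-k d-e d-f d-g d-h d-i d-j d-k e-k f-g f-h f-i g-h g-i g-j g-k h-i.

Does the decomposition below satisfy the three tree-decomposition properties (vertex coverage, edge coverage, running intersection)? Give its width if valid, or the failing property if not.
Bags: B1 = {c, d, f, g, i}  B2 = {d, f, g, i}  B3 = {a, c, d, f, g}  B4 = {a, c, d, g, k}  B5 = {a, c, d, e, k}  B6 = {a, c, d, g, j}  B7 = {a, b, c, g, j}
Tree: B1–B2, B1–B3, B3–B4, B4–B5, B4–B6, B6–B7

A tree decomposition must satisfy three properties: every vertex lies in some bag; for every edge, both endpoints lie together in some bag; and for every vertex, the bags containing it form a connected subtree. Here vertex h appears in no bag, so the decomposition is invalid.

No — vertex h appears in no bag.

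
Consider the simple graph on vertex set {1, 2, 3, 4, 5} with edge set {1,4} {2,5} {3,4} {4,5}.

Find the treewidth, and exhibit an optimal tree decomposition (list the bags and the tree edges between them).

Each bag holds 2 vertices, so the decomposition has width 1, which upper-bounds the treewidth. Any graph with an edge has treewidth ≥ 1, and G has the edge 4–5. Combining the bounds, tw(G) = 1.

Treewidth 1.
Bags: B1 = {4, 5}  B2 = {2, 5}  B3 = {3, 4}  B4 = {1, 4}
Tree: B1–B2, B1–B3, B3–B4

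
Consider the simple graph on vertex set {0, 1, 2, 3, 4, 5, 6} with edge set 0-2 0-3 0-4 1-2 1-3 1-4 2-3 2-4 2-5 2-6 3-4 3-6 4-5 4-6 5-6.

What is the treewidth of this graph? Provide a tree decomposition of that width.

Each bag holds 4 vertices, so the decomposition has width 3, which upper-bounds the treewidth. Conversely, {0, 2, 3, 4} is a clique of size 4, and the vertices of any clique must share a bag in every tree decomposition; so some bag has ≥ 4 vertices and tw(G) ≥ 3. Combining the bounds, tw(G) = 3.

Treewidth 3.
One optimal decomposition is:
Bags: B1 = {1, 2, 3, 4}  B2 = {2, 3, 4, 6}  B3 = {2, 4, 5, 6}  B4 = {0, 2, 3, 4}
Tree: B1–B2, B2–B3, B1–B4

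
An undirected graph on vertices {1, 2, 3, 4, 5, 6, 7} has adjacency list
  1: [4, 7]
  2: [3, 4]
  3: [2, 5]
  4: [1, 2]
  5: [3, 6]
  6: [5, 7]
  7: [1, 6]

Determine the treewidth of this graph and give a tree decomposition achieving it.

Every bag has size at most 3, so the width is 3 − 1 = 2 and tw(G) ≤ 2. The edges 5–3–2–4–1–7–6–5 form a cycle, so G is not a tree and its treewidth is at least 2. Hence tw(G) = 2 exactly.

Treewidth 2.
One such decomposition:
Bags: B1 = {2, 3, 5}  B2 = {2, 4, 5}  B3 = {1, 4, 5}  B4 = {1, 5, 7}  B5 = {5, 6, 7}
Tree: B1–B2, B2–B3, B3–B4, B4–B5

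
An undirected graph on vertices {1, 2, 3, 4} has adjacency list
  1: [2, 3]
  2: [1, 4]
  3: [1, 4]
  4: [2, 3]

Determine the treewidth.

A width-2 tree decomposition is:
Bags: B1 = {1, 3, 4}  B2 = {1, 2, 4}
Tree: B1–B2
The largest bag has 3 vertices, giving width 2; this decomposition certifies tw(G) ≤ 2. For the lower bound, G contains the cycle 1–3–4–2–1, so G is not a forest; only forests have treewidth ≤ 1, hence tw(G) ≥ 2. The upper and lower bounds meet at 2, so that is the treewidth.

2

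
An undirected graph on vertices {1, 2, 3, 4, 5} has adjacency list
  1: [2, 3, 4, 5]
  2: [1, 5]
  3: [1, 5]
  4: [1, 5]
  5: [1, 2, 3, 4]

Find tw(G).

A width-2 tree decomposition is:
Bags: B1 = {1, 2, 5}  B2 = {1, 4, 5}  B3 = {1, 3, 5}
Tree: B1–B2, B1–B3
The largest bag has 3 vertices, giving width 2; this decomposition certifies tw(G) ≤ 2. Conversely, {1, 2, 5} is a clique of size 3, and the vertices of any clique must share a bag in every tree decomposition; so some bag has ≥ 3 vertices and tw(G) ≥ 2. Combining the bounds, tw(G) = 2.

2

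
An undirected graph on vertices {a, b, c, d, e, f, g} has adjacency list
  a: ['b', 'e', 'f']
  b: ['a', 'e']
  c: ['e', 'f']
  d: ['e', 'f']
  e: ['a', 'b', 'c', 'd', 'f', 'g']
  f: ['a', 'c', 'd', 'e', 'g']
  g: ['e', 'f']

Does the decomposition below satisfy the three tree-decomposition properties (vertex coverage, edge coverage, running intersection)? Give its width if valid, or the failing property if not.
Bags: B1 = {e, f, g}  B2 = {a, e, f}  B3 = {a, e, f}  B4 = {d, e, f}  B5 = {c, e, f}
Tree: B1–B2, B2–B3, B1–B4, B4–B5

No — vertex b appears in no bag.

A tree decomposition must satisfy three properties: every vertex lies in some bag; for every edge, both endpoints lie together in some bag; and for every vertex, the bags containing it form a connected subtree. Here vertex b appears in no bag, so the decomposition is invalid.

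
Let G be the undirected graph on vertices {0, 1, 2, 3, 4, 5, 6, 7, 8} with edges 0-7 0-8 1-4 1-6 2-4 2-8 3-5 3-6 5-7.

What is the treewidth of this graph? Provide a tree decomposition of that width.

Each bag holds 3 vertices, so the decomposition has width 2, which upper-bounds the treewidth. For the lower bound, G contains the cycle 8–2–4–1–6–3–5–7–0–8, so G is not a forest; only forests have treewidth ≤ 1, hence tw(G) ≥ 2. Hence tw(G) = 2 exactly.

Treewidth 2.
Bags: B1 = {2, 4, 8}  B2 = {1, 4, 8}  B3 = {1, 6, 8}  B4 = {3, 6, 8}  B5 = {3, 5, 8}  B6 = {5, 7, 8}  B7 = {0, 7, 8}
Tree: B1–B2, B2–B3, B3–B4, B4–B5, B5–B6, B6–B7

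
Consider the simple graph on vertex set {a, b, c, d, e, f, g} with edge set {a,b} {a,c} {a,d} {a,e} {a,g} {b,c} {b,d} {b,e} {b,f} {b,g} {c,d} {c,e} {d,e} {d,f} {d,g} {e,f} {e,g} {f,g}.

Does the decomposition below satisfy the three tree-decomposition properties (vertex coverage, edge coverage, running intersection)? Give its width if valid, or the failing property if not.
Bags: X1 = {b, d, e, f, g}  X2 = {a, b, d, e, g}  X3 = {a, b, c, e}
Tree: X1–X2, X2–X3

A tree decomposition must satisfy three properties: every vertex lies in some bag; for every edge, both endpoints lie together in some bag; and for every vertex, the bags containing it form a connected subtree. Here edge (d,c) lies in no bag, so the decomposition is invalid.

No — edge (d,c) lies in no bag.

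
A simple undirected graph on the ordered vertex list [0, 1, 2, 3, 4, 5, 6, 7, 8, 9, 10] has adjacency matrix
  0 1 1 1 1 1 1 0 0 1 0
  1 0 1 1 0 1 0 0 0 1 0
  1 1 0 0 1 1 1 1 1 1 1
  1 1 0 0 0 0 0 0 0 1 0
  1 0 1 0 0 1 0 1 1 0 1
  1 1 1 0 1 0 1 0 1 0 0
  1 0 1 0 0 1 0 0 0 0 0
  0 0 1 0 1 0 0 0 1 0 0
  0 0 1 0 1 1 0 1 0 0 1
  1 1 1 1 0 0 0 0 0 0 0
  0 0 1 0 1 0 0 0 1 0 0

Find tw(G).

3

A width-3 tree decomposition is:
Bags: B1 = {0, 1, 2, 5}  B2 = {0, 2, 4, 5}  B3 = {2, 4, 5, 8}  B4 = {2, 4, 8, 10}  B5 = {0, 1, 2, 9}  B6 = {0, 1, 3, 9}  B7 = {0, 2, 5, 6}  B8 = {2, 4, 7, 8}
Tree: B1–B2, B2–B3, B3–B4, B1–B5, B5–B6, B2–B7, B3–B8
Each bag holds 4 vertices, so the decomposition has width 3, which upper-bounds the treewidth. For the lower bound, the 4 vertices {0, 1, 2, 9} are pairwise adjacent, and any tree decomposition puts a clique entirely inside one bag — forcing width ≥ 3. Therefore the treewidth is 3.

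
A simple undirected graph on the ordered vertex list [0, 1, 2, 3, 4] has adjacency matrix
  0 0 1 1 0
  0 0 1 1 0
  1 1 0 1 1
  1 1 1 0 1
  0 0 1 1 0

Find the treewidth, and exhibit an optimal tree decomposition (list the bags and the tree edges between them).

The largest bag has 3 vertices, giving width 2; this decomposition certifies tw(G) ≤ 2. For the lower bound, the 3 vertices {0, 2, 3} are pairwise adjacent, and any tree decomposition puts a clique entirely inside one bag — forcing width ≥ 2. The upper and lower bounds meet at 2, so that is the treewidth.

Treewidth 2.
One such decomposition:
Bags: B1 = {1, 2, 3}  B2 = {2, 3, 4}  B3 = {0, 2, 3}
Tree: B1–B2, B1–B3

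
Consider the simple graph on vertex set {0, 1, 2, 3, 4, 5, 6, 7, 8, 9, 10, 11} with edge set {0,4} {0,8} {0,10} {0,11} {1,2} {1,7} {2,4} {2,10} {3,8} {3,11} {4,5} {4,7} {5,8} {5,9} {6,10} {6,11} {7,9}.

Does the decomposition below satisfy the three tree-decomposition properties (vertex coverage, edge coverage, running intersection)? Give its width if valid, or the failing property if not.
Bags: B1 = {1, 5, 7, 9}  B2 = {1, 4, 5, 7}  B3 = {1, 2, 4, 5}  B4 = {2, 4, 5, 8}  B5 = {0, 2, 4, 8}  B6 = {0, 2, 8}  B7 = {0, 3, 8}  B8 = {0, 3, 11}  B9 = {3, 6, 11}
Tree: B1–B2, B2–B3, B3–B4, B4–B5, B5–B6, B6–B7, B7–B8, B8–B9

No — vertex 10 appears in no bag.

A tree decomposition must satisfy three properties: every vertex lies in some bag; for every edge, both endpoints lie together in some bag; and for every vertex, the bags containing it form a connected subtree. Here vertex 10 appears in no bag, so the decomposition is invalid.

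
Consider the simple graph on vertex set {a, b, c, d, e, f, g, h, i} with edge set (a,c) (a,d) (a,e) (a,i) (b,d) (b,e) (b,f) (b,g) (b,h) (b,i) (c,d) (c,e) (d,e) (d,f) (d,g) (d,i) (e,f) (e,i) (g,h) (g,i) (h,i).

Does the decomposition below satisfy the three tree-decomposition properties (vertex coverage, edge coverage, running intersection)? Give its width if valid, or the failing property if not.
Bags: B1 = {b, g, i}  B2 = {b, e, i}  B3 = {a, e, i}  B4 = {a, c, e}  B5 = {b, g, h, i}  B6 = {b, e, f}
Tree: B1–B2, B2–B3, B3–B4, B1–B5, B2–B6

No — vertex d appears in no bag.

A tree decomposition must satisfy three properties: every vertex lies in some bag; for every edge, both endpoints lie together in some bag; and for every vertex, the bags containing it form a connected subtree. Here vertex d appears in no bag, so the decomposition is invalid.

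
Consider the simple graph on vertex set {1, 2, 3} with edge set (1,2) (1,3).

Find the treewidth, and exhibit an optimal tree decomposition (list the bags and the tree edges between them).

Treewidth 1.
One optimal decomposition is:
Bags: B1 = {1, 2}  B2 = {1, 3}
Tree: B1–B2

The largest bag has 2 vertices, giving width 1; this decomposition certifies tw(G) ≤ 1. Any graph with an edge has treewidth ≥ 1, and G has the edge 2–1. Combining the bounds, tw(G) = 1.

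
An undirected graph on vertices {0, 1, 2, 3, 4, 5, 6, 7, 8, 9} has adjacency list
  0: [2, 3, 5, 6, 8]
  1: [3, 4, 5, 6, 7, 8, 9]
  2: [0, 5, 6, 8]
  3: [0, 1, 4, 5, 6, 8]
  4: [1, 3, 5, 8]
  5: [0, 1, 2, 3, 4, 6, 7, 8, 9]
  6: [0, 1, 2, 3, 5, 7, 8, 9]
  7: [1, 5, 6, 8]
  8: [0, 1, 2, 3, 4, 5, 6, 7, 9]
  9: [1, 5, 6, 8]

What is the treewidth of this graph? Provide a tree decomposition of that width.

Treewidth 4.
Bags: B1 = {1, 3, 5, 6, 8}  B2 = {1, 5, 6, 8, 9}  B3 = {0, 3, 5, 6, 8}  B4 = {0, 2, 5, 6, 8}  B5 = {1, 5, 6, 7, 8}  B6 = {1, 3, 4, 5, 8}
Tree: B1–B2, B1–B3, B3–B4, B2–B5, B1–B6

The largest bag has 5 vertices, giving width 4; this decomposition certifies tw(G) ≤ 4. On the other hand G contains the 5-clique {1, 3, 4, 5, 8}. A clique must lie in a single bag of any decomposition, so no decomposition can have width below 4. Therefore the treewidth is 4.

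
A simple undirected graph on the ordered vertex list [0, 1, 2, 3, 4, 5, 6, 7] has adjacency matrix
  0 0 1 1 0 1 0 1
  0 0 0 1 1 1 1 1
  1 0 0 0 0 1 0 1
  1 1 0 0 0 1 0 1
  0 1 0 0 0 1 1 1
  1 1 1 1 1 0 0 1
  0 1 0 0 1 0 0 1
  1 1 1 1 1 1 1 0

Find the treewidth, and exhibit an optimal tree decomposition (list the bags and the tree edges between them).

Every bag has size at most 4, so the width is 4 − 1 = 3 and tw(G) ≤ 3. Conversely, {0, 2, 5, 7} is a clique of size 4, and the vertices of any clique must share a bag in every tree decomposition; so some bag has ≥ 4 vertices and tw(G) ≥ 3. Therefore the treewidth is 3.

Treewidth 3.
Bags: B1 = {0, 3, 5, 7}  B2 = {1, 3, 5, 7}  B3 = {1, 4, 5, 7}  B4 = {0, 2, 5, 7}  B5 = {1, 4, 6, 7}
Tree: B1–B2, B2–B3, B1–B4, B3–B5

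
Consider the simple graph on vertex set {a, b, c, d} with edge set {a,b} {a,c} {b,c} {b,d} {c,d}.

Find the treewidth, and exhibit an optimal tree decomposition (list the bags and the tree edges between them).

Treewidth 2.
One such decomposition:
Bags: B1 = {a, b, c}  B2 = {b, c, d}
Tree: B1–B2

Each bag holds 3 vertices, so the decomposition has width 2, which upper-bounds the treewidth. On the other hand G contains the 3-clique {b, c, d}. A clique must lie in a single bag of any decomposition, so no decomposition can have width below 2. The upper and lower bounds meet at 2, so that is the treewidth.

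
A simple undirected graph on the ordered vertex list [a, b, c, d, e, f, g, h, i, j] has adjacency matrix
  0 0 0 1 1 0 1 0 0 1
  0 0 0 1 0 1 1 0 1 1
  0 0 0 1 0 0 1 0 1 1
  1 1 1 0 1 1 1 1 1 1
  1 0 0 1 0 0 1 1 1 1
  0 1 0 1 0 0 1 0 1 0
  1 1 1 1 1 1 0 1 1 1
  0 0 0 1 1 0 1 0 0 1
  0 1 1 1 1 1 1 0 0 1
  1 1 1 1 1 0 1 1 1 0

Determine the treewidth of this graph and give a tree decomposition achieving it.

Treewidth 4.
One such decomposition:
Bags: B1 = {d, e, g, h, j}  B2 = {d, e, g, i, j}  B3 = {a, d, e, g, j}  B4 = {b, d, g, i, j}  B5 = {c, d, g, i, j}  B6 = {b, d, f, g, i}
Tree: B1–B2, B2–B3, B2–B4, B4–B5, B4–B6

Every bag has size at most 5, so the width is 5 − 1 = 4 and tw(G) ≤ 4. For the lower bound, the 5 vertices {d, e, g, h, j} are pairwise adjacent, and any tree decomposition puts a clique entirely inside one bag — forcing width ≥ 4. Combining the bounds, tw(G) = 4.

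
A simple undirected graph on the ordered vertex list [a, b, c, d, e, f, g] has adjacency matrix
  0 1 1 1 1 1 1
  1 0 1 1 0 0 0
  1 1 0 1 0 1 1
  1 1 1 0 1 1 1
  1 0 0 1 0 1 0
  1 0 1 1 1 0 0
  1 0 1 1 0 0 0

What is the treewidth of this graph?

A width-3 tree decomposition is:
Bags: B1 = {a, b, c, d}  B2 = {a, c, d, f}  B3 = {a, d, e, f}  B4 = {a, c, d, g}
Tree: B1–B2, B2–B3, B2–B4
Every bag has size at most 4, so the width is 4 − 1 = 3 and tw(G) ≤ 3. Conversely, {a, d, e, f} is a clique of size 4, and the vertices of any clique must share a bag in every tree decomposition; so some bag has ≥ 4 vertices and tw(G) ≥ 3. The upper and lower bounds meet at 3, so that is the treewidth.

3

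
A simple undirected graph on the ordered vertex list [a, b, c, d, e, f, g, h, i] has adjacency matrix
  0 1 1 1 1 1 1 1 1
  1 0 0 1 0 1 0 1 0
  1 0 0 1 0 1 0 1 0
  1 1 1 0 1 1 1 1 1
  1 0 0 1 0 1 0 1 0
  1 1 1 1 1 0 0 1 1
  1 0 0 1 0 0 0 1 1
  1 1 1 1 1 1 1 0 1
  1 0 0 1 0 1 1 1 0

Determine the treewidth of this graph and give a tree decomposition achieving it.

Treewidth 4.
One optimal decomposition is:
Bags: B1 = {a, d, f, h, i}  B2 = {a, d, g, h, i}  B3 = {a, b, d, f, h}  B4 = {a, d, e, f, h}  B5 = {a, c, d, f, h}
Tree: B1–B2, B1–B3, B3–B4, B3–B5

Each bag holds 5 vertices, so the decomposition has width 4, which upper-bounds the treewidth. On the other hand G contains the 5-clique {a, d, g, h, i}. A clique must lie in a single bag of any decomposition, so no decomposition can have width below 4. Hence tw(G) = 4 exactly.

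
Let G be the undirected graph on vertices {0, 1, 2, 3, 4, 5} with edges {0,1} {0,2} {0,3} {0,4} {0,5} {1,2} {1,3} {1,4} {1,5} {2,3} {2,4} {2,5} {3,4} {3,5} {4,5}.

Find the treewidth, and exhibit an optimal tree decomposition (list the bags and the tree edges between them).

Treewidth 5.
One optimal decomposition is:
Bags: B1 = {0, 1, 2, 3, 4, 5}
Tree: (single bag)

A single bag containing all 6 vertices is trivially a valid decomposition of width 5. Conversely, {0, 1, 2, 3, 4, 5} is a clique of size 6, and the vertices of any clique must share a bag in every tree decomposition; so some bag has ≥ 6 vertices and tw(G) ≥ 5. Therefore the treewidth is 5.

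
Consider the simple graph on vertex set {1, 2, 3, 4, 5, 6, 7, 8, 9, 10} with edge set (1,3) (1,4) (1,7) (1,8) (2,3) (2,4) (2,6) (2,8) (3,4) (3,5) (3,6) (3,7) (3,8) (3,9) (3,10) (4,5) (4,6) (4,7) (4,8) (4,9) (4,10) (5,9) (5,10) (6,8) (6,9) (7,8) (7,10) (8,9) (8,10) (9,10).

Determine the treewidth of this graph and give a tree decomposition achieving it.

Treewidth 4.
Bags: B1 = {3, 4, 7, 8, 10}  B2 = {3, 4, 8, 9, 10}  B3 = {3, 4, 5, 9, 10}  B4 = {3, 4, 6, 8, 9}  B5 = {1, 3, 4, 7, 8}  B6 = {2, 3, 4, 6, 8}
Tree: B1–B2, B2–B3, B2–B4, B1–B5, B4–B6

Every bag has size at most 5, so the width is 5 − 1 = 4 and tw(G) ≤ 4. For the lower bound, the 5 vertices {1, 3, 4, 7, 8} are pairwise adjacent, and any tree decomposition puts a clique entirely inside one bag — forcing width ≥ 4. Hence tw(G) = 4 exactly.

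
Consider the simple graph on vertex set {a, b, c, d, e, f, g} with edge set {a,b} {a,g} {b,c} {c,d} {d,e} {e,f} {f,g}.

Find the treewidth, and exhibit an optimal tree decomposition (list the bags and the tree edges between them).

Treewidth 2.
One optimal decomposition is:
Bags: B1 = {d, e, f}  B2 = {d, f, g}  B3 = {a, d, g}  B4 = {a, b, d}  B5 = {b, c, d}
Tree: B1–B2, B2–B3, B3–B4, B4–B5

Each bag holds 3 vertices, so the decomposition has width 2, which upper-bounds the treewidth. The edges d–e–f–g–a–b–c–d form a cycle, so G is not a tree and its treewidth is at least 2. Hence tw(G) = 2 exactly.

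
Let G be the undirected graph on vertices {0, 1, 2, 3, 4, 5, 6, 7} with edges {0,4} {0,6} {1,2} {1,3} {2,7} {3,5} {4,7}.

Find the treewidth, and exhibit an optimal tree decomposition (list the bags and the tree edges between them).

Treewidth 1.
Bags: B1 = {0, 6}  B2 = {0, 4}  B3 = {4, 7}  B4 = {2, 7}  B5 = {1, 2}  B6 = {1, 3}  B7 = {3, 5}
Tree: B1–B2, B2–B3, B3–B4, B4–B5, B5–B6, B6–B7

Each bag holds 2 vertices, so the decomposition has width 1, which upper-bounds the treewidth. Any graph with an edge has treewidth ≥ 1, and G has the edge 6–0. Hence tw(G) = 1 exactly.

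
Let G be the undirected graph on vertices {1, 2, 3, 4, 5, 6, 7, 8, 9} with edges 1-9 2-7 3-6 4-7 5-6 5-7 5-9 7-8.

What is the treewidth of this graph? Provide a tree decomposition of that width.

Each bag holds 2 vertices, so the decomposition has width 1, which upper-bounds the treewidth. Since G has at least one edge (e.g. 7–5), it is not an edgeless graph, so tw(G) ≥ 1. Therefore the treewidth is 1.

Treewidth 1.
One such decomposition:
Bags: B1 = {5, 7}  B2 = {7, 8}  B3 = {5, 6}  B4 = {3, 6}  B5 = {5, 9}  B6 = {1, 9}  B7 = {2, 7}  B8 = {4, 7}
Tree: B1–B2, B1–B3, B3–B4, B3–B5, B5–B6, B2–B7, B2–B8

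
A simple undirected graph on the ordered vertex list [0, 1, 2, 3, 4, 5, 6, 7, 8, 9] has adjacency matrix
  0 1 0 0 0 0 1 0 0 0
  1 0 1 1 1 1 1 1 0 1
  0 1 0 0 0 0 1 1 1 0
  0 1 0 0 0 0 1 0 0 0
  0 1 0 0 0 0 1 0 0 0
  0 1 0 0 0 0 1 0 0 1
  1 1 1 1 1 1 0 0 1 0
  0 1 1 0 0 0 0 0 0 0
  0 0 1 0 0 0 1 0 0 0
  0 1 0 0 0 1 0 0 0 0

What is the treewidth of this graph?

A width-2 tree decomposition is:
Bags: B1 = {1, 2, 6}  B2 = {1, 3, 6}  B3 = {1, 5, 6}  B4 = {1, 4, 6}  B5 = {0, 1, 6}  B6 = {1, 5, 9}  B7 = {2, 6, 8}  B8 = {1, 2, 7}
Tree: B1–B2, B1–B3, B3–B4, B3–B5, B3–B6, B1–B7, B1–B8
Each bag holds 3 vertices, so the decomposition has width 2, which upper-bounds the treewidth. On the other hand G contains the 3-clique {2, 6, 8}. A clique must lie in a single bag of any decomposition, so no decomposition can have width below 2. Therefore the treewidth is 2.

2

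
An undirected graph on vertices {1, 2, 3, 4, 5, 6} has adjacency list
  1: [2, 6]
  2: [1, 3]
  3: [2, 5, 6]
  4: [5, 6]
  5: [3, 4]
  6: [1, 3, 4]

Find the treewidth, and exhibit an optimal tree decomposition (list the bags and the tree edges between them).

Each bag holds 3 vertices, so the decomposition has width 2, which upper-bounds the treewidth. Since 1–2–3–6–1 is a cycle in G, G is not acyclic. Forests are exactly the graphs of treewidth ≤ 1, so tw(G) ≥ 2. Combining the bounds, tw(G) = 2.

Treewidth 2.
One optimal decomposition is:
Bags: B1 = {1, 2, 6}  B2 = {2, 3, 6}  B3 = {3, 4, 6}  B4 = {3, 4, 5}
Tree: B1–B2, B2–B3, B3–B4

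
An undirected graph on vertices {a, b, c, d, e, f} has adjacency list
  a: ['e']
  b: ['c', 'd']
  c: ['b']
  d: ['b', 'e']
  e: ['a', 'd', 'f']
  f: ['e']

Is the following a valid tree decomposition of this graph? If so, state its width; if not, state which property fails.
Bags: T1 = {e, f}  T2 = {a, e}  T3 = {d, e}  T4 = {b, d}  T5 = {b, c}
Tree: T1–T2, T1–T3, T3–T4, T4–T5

Vertex coverage: the bags together contain {a, b, c, d, e, f}, the full vertex set. Edge coverage: each edge of G has both endpoints in at least one bag. Running intersection: for every vertex, the bags containing it form a connected subtree. All three properties hold, so this is a valid tree decomposition of width max|bag| − 1 = 1, and hence tw(G) ≤ 1.

Yes; width 1.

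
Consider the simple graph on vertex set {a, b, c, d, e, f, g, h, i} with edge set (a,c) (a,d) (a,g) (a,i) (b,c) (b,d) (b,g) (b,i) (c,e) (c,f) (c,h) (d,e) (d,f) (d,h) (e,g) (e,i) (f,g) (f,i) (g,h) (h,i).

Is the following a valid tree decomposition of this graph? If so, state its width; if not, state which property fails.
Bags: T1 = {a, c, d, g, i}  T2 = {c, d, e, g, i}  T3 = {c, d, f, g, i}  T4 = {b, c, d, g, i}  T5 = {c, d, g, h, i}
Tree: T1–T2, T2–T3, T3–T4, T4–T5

Vertex coverage: the bags together contain {a, b, c, d, e, f, g, h, i}, the full vertex set. Edge coverage: each edge of G has both endpoints in at least one bag. Running intersection: for every vertex, the bags containing it form a connected subtree. All three properties hold, so this is a valid tree decomposition of width max|bag| − 1 = 4, and hence tw(G) ≤ 4.

Yes; width 4.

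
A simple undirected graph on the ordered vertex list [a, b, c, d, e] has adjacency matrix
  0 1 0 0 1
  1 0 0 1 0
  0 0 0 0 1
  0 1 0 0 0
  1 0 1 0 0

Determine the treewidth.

A width-1 tree decomposition is:
Bags: B1 = {c, e}  B2 = {a, e}  B3 = {a, b}  B4 = {b, d}
Tree: B1–B2, B2–B3, B3–B4
Each bag holds 2 vertices, so the decomposition has width 1, which upper-bounds the treewidth. Any graph with an edge has treewidth ≥ 1, and G has the edge c–e. Hence tw(G) = 1 exactly.

1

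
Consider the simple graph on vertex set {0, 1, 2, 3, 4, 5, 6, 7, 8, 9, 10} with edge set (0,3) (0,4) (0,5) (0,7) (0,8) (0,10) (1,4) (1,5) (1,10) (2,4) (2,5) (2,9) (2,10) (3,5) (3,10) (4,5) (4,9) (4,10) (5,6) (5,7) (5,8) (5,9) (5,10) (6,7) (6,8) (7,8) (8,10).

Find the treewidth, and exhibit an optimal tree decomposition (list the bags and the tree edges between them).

Treewidth 3.
One such decomposition:
Bags: B1 = {0, 5, 8, 10}  B2 = {0, 4, 5, 10}  B3 = {1, 4, 5, 10}  B4 = {0, 5, 7, 8}  B5 = {2, 4, 5, 10}  B6 = {5, 6, 7, 8}  B7 = {2, 4, 5, 9}  B8 = {0, 3, 5, 10}
Tree: B1–B2, B2–B3, B1–B4, B3–B5, B4–B6, B5–B7, B1–B8

Each bag holds 4 vertices, so the decomposition has width 3, which upper-bounds the treewidth. For the lower bound, the 4 vertices {2, 4, 5, 9} are pairwise adjacent, and any tree decomposition puts a clique entirely inside one bag — forcing width ≥ 3. Hence tw(G) = 3 exactly.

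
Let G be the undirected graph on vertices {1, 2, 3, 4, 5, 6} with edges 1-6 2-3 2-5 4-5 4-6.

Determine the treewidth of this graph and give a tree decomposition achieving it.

Treewidth 1.
Bags: B1 = {2, 3}  B2 = {2, 5}  B3 = {4, 5}  B4 = {4, 6}  B5 = {1, 6}
Tree: B1–B2, B2–B3, B3–B4, B4–B5

The largest bag has 2 vertices, giving width 1; this decomposition certifies tw(G) ≤ 1. Since G has at least one edge (e.g. 3–2), it is not an edgeless graph, so tw(G) ≥ 1. Combining the bounds, tw(G) = 1.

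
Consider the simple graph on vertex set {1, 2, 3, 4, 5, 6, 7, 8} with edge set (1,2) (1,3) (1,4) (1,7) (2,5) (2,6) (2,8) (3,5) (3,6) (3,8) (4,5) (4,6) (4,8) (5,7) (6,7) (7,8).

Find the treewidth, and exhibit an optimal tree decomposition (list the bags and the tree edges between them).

Every bag has size at most 5, so the width is 5 − 1 = 4 and tw(G) ≤ 4. For the lower bound: the 5 vertex sets {1,7}, {4,5}, {2,6}, {3}, {8} are disjoint, each induces a connected subgraph, and every pair is joined by at least one edge of G. Contracting each set to a single vertex therefore yields K_{5} as a minor, and since treewidth is minor-monotone, tw(G) ≥ tw(K_{5}) = 4. Hence tw(G) = 4 exactly.

Treewidth 4.
One optimal decomposition is:
Bags: B1 = {1, 2, 3, 4, 7}  B2 = {2, 3, 4, 5, 7}  B3 = {2, 3, 4, 6, 7}  B4 = {2, 3, 4, 7, 8}
Tree: B1–B2, B2–B3, B3–B4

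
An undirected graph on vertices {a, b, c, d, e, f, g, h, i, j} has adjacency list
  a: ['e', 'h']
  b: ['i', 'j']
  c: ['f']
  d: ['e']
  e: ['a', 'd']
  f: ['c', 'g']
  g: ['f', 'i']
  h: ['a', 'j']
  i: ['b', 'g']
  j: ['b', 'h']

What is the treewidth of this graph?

A width-1 tree decomposition is:
Bags: B1 = {c, f}  B2 = {f, g}  B3 = {g, i}  B4 = {b, i}  B5 = {b, j}  B6 = {h, j}  B7 = {a, h}  B8 = {a, e}  B9 = {d, e}
Tree: B1–B2, B2–B3, B3–B4, B4–B5, B5–B6, B6–B7, B7–B8, B8–B9
Every bag has size at most 2, so the width is 2 − 1 = 1 and tw(G) ≤ 1. Any graph with an edge has treewidth ≥ 1, and G has the edge c–f. Combining the bounds, tw(G) = 1.

1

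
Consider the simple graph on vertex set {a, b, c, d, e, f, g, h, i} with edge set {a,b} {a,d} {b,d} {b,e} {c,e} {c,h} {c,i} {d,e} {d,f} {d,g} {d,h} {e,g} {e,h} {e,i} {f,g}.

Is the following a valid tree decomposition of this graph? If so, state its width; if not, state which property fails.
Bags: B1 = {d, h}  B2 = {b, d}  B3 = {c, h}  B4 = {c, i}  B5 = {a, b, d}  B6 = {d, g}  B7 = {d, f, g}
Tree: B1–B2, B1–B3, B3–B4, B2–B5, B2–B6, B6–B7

No — vertex e appears in no bag.

A tree decomposition must satisfy three properties: every vertex lies in some bag; for every edge, both endpoints lie together in some bag; and for every vertex, the bags containing it form a connected subtree. Here vertex e appears in no bag, so the decomposition is invalid.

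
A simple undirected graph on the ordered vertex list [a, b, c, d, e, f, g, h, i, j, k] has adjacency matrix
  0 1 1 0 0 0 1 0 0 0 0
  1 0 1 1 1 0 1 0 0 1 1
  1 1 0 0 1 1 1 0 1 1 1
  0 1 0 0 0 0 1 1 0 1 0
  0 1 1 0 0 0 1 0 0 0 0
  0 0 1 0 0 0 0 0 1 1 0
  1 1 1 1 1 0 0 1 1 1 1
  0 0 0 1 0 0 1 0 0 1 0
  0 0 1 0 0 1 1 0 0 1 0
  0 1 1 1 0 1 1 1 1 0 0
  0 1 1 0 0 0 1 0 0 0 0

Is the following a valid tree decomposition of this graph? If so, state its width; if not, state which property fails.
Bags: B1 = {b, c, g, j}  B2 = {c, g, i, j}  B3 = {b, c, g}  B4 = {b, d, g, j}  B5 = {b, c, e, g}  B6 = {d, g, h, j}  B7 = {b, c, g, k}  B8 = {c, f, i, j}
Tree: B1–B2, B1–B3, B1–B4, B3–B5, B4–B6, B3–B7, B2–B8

No — vertex a appears in no bag.

A tree decomposition must satisfy three properties: every vertex lies in some bag; for every edge, both endpoints lie together in some bag; and for every vertex, the bags containing it form a connected subtree. Here vertex a appears in no bag, so the decomposition is invalid.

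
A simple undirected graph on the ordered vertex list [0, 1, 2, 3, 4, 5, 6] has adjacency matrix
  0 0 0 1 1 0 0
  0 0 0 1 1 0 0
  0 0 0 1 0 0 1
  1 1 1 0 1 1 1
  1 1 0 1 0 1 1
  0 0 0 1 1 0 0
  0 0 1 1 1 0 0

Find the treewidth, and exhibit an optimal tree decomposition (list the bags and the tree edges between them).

The largest bag has 3 vertices, giving width 2; this decomposition certifies tw(G) ≤ 2. Conversely, {2, 3, 6} is a clique of size 3, and the vertices of any clique must share a bag in every tree decomposition; so some bag has ≥ 3 vertices and tw(G) ≥ 2. Hence tw(G) = 2 exactly.

Treewidth 2.
Bags: B1 = {3, 4, 5}  B2 = {1, 3, 4}  B3 = {0, 3, 4}  B4 = {3, 4, 6}  B5 = {2, 3, 6}
Tree: B1–B2, B1–B3, B1–B4, B4–B5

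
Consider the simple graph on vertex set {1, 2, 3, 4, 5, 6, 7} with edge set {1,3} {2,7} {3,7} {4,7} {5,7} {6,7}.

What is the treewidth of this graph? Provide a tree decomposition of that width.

The largest bag has 2 vertices, giving width 1; this decomposition certifies tw(G) ≤ 1. Since G has at least one edge (e.g. 1–3), it is not an edgeless graph, so tw(G) ≥ 1. Combining the bounds, tw(G) = 1.

Treewidth 1.
One optimal decomposition is:
Bags: B1 = {1, 3}  B2 = {3, 7}  B3 = {6, 7}  B4 = {5, 7}  B5 = {2, 7}  B6 = {4, 7}
Tree: B1–B2, B2–B3, B2–B4, B2–B5, B4–B6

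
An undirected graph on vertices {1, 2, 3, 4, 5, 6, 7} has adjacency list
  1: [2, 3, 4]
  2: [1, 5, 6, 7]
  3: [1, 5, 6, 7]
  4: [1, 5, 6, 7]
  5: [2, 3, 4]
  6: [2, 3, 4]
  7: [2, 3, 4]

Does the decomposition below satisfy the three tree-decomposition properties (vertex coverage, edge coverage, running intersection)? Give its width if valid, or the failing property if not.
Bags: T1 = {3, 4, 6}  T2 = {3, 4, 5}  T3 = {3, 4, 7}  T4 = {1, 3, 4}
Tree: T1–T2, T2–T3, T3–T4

No — vertex 2 appears in no bag.

A tree decomposition must satisfy three properties: every vertex lies in some bag; for every edge, both endpoints lie together in some bag; and for every vertex, the bags containing it form a connected subtree. Here vertex 2 appears in no bag, so the decomposition is invalid.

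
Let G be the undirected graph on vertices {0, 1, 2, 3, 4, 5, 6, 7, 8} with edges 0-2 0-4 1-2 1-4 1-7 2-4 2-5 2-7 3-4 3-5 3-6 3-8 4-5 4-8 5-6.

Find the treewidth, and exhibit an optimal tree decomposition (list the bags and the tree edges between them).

The largest bag has 3 vertices, giving width 2; this decomposition certifies tw(G) ≤ 2. For the lower bound, the 3 vertices {3, 4, 8} are pairwise adjacent, and any tree decomposition puts a clique entirely inside one bag — forcing width ≥ 2. Therefore the treewidth is 2.

Treewidth 2.
One optimal decomposition is:
Bags: B1 = {2, 4, 5}  B2 = {1, 2, 4}  B3 = {3, 4, 5}  B4 = {1, 2, 7}  B5 = {0, 2, 4}  B6 = {3, 4, 8}  B7 = {3, 5, 6}
Tree: B1–B2, B1–B3, B2–B4, B1–B5, B3–B6, B3–B7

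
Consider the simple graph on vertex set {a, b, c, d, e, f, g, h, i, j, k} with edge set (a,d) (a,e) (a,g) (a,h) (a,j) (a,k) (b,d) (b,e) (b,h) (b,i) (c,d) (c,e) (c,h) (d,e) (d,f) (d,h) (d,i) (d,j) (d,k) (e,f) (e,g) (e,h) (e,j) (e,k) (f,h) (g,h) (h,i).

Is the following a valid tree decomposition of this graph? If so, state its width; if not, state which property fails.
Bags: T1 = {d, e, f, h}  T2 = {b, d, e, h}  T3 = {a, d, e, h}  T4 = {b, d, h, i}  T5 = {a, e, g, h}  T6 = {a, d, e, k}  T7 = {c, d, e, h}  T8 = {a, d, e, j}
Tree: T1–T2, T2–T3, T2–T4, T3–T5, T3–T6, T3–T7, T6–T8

Yes; width 3.

Checking the three conditions: (i) the bags cover all of {a, b, c, d, e, f, g, h, i, j, k}; (ii) for each edge, some bag contains both endpoints; (iii) the bags containing any fixed vertex form a subtree. All hold, so the decomposition is valid with width 4 − 1 = 3.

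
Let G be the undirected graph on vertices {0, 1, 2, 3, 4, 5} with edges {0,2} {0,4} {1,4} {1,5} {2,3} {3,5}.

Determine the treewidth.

A width-2 tree decomposition is:
Bags: B1 = {0, 1, 4}  B2 = {0, 1, 2}  B3 = {1, 2, 3}  B4 = {1, 3, 5}
Tree: B1–B2, B2–B3, B3–B4
The largest bag has 3 vertices, giving width 2; this decomposition certifies tw(G) ≤ 2. The edges 1–4–0–2–3–5–1 form a cycle, so G is not a tree and its treewidth is at least 2. Therefore the treewidth is 2.

2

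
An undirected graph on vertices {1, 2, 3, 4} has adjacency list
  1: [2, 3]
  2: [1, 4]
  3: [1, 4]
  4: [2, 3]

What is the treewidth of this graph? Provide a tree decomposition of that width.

Treewidth 2.
One such decomposition:
Bags: B1 = {1, 2, 3}  B2 = {2, 3, 4}
Tree: B1–B2

The largest bag has 3 vertices, giving width 2; this decomposition certifies tw(G) ≤ 2. For the lower bound, G contains the cycle 3–1–2–4–3, so G is not a forest; only forests have treewidth ≤ 1, hence tw(G) ≥ 2. Combining the bounds, tw(G) = 2.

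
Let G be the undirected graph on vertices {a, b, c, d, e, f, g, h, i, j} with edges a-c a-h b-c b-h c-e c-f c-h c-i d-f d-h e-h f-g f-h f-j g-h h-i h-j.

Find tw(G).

A width-2 tree decomposition is:
Bags: B1 = {d, f, h}  B2 = {c, f, h}  B3 = {a, c, h}  B4 = {f, g, h}  B5 = {b, c, h}  B6 = {c, e, h}  B7 = {f, h, j}  B8 = {c, h, i}
Tree: B1–B2, B2–B3, B2–B4, B2–B5, B3–B6, B1–B7, B6–B8
The largest bag has 3 vertices, giving width 2; this decomposition certifies tw(G) ≤ 2. For the lower bound, the 3 vertices {d, f, h} are pairwise adjacent, and any tree decomposition puts a clique entirely inside one bag — forcing width ≥ 2. Hence tw(G) = 2 exactly.

2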